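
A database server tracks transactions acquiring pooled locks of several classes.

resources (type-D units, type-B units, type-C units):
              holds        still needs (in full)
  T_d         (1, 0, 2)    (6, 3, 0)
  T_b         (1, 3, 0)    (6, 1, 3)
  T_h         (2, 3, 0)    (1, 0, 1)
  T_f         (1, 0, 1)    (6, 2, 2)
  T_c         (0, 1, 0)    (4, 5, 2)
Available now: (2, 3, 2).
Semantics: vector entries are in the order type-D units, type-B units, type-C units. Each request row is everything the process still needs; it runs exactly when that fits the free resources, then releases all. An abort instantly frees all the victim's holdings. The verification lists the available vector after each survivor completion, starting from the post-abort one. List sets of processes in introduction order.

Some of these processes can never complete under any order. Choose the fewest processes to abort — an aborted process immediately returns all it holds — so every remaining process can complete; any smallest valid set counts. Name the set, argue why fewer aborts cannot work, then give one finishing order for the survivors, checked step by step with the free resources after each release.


Minimum abort set: T_d and T_b.
Key observation: T_f was stuck for good until T_d and T_b gave back (2, 3, 2); in the order shown it finishes at step 3.
No one abort is enough; case by case: T_d alone leaves T_b blocked (short on type-D units); T_b alone leaves T_d blocked (short on type-D units); T_h alone leaves T_d blocked (short on type-D units); T_f alone leaves T_d blocked (short on type-D units); T_c alone leaves T_d blocked (short on type-D units).
One survivor order: T_h, T_c, T_f. Step-by-step check (post-abort pool first):
  pool = (4, 6, 4)
  T_h: need (1, 0, 1) fits (4, 6, 4); releases (2, 3, 0), pool now (6, 9, 4)
  T_c: need (4, 5, 2) fits (6, 9, 4); releases (0, 1, 0), pool now (6, 10, 4)
  T_f: need (6, 2, 2) fits (6, 10, 4); releases (1, 0, 1), pool now (7, 10, 5)


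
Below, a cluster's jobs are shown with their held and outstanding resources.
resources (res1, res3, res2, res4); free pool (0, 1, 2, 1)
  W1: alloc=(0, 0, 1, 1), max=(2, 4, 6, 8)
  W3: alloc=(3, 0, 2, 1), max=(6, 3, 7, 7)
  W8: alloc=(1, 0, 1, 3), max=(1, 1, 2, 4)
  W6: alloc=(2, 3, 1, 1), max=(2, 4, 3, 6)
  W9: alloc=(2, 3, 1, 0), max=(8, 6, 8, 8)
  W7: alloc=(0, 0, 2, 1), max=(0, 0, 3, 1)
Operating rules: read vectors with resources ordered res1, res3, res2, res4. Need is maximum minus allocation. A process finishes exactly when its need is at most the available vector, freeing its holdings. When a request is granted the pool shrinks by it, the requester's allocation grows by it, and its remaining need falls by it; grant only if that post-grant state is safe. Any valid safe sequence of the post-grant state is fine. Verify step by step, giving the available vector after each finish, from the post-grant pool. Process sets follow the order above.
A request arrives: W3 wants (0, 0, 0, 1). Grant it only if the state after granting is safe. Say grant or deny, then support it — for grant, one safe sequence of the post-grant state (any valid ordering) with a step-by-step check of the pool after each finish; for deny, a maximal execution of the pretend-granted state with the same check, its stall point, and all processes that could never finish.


DENY. Granting would leave the state unsafe.
Key observation: even finishing W7, W8 leaves just (1, 1, 5, 4) free — too little res4 for any of the remaining processes.
After a pretend grant, a maximal execution: W7, W8 — then nothing else fits. Verifying each step:
  pool = (0, 1, 2, 0)
  run W7 (needs (0, 0, 1, 0), free (0, 1, 2, 0)); after release of (0, 0, 2, 1) the pool is (0, 1, 4, 1)
  run W8 (needs (0, 1, 1, 1), free (0, 1, 4, 1)); after release of (1, 0, 1, 3) the pool is (1, 1, 5, 4)
  blocked: W1 wants (2, 4, 5, 7), pool (1, 1, 5, 4) — not enough res1, res3 and res4
  blocked: W3 wants (3, 3, 5, 5), pool (1, 1, 5, 4) — not enough res1, res3 and res4
  blocked: W6 wants (0, 1, 2, 5), pool (1, 1, 5, 4) — not enough res4
  blocked: W9 wants (6, 3, 7, 8), pool (1, 1, 5, 4) — not enough res1, res3, res2 and res4
Had the request been granted, W1, W3, W6 and W9 could never finish.


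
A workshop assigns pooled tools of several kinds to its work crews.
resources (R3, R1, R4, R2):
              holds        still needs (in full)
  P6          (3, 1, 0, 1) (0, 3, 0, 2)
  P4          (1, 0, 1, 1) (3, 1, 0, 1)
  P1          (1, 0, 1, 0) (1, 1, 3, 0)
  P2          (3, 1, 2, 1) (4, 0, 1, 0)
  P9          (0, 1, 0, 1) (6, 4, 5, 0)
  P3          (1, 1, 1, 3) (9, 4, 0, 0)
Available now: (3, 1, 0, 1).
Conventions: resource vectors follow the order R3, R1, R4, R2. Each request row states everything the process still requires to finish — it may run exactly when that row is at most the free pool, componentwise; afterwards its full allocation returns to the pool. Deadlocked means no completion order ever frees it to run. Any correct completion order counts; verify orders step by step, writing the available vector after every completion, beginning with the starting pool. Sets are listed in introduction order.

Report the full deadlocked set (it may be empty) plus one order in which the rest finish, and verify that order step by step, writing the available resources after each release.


Deadlocked: P6, P9 and P3.
Key observation: the wall is R1: completing P4, P2, P1 brings the pool only to (8, 2, 4, 3), and all the rest need more.
The rest can finish in the order P4, P2, P1. Step-by-step check:
  pool = (3, 1, 0, 1)
  P4: need (3, 1, 0, 1) fits (3, 1, 0, 1); releases (1, 0, 1, 1), pool now (4, 1, 1, 2)
  P2: need (4, 0, 1, 0) fits (4, 1, 1, 2); releases (3, 1, 2, 1), pool now (7, 2, 3, 3)
  P1: need (1, 1, 3, 0) fits (7, 2, 3, 3); releases (1, 0, 1, 0), pool now (8, 2, 4, 3)
The stuck group stays short no matter what:
  P6 still needs (0, 3, 0, 2) but only (8, 2, 4, 3) is free — short on R1
  P9 still needs (6, 4, 5, 0) but only (8, 2, 4, 3) is free — short on R1 and R4
  P3 still needs (9, 4, 0, 0) but only (8, 2, 4, 3) is free — short on R3 and R1


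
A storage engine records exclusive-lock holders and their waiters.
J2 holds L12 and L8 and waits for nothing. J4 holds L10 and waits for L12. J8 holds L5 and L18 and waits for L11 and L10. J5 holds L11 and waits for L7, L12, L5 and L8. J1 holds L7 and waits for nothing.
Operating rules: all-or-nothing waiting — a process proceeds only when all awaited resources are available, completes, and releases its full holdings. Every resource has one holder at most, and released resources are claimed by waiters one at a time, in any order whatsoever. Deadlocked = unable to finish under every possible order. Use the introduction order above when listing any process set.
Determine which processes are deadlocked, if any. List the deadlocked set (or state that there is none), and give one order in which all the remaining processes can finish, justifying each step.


Deadlocked set: J8 and J5.
Key observation: the knot is the closed ring of waits J8 -> J5 -> J8; no other process is dragged down with it.
A valid finishing order for the others: J2, J1, J4.
Check, step by step:
  J2 waits on nothing -> runs at once and releases L12 and L8
  J1 waits on nothing -> runs at once and releases L7
  run J4 (all its waits — L12 — are resolved); releases L10


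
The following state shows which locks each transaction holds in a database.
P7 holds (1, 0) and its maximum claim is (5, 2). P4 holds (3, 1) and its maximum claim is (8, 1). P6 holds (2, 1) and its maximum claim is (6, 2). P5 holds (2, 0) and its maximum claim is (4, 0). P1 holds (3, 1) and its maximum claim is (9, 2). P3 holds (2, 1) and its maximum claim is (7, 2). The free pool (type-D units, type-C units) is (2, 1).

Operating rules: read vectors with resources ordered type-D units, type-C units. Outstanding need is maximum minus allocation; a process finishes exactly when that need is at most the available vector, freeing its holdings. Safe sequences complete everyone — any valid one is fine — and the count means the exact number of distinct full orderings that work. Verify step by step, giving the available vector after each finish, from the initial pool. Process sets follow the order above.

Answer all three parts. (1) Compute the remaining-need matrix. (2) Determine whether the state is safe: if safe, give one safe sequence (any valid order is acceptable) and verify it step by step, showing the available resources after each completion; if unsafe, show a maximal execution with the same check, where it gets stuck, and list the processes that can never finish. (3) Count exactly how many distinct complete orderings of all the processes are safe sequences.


(1) Outstanding need per process (order type-D units, type-C units):
  P7: (4, 2)
  P4: (5, 0)
  P6: (4, 1)
  P5: (2, 0)
  P1: (6, 1)
  P3: (5, 1)
(2) The state is SAFE; one workable sequence: P5, P6, P1, P7, P3, P4.
Key observation: the order's first zero-slack moment is P5 ((2, 0) needed, (2, 1) free — a requested resource with nothing to spare).
Walking it through:
  pool = (2, 1)
  P5: need (2, 0) fits (2, 1); releases (2, 0), pool now (4, 1)
  P6: need (4, 1) fits (4, 1); releases (2, 1), pool now (6, 2)
  P1: need (6, 1) fits (6, 2); releases (3, 1), pool now (9, 3)
  P7: need (4, 2) fits (9, 3); releases (1, 0), pool now (10, 3)
  P3: need (5, 1) fits (10, 3); releases (2, 1), pool now (12, 4)
  P4: need (5, 0) fits (12, 4); releases (3, 1), pool now (15, 5)
(3) Exactly 24 of the possible complete orderings are safe sequences.


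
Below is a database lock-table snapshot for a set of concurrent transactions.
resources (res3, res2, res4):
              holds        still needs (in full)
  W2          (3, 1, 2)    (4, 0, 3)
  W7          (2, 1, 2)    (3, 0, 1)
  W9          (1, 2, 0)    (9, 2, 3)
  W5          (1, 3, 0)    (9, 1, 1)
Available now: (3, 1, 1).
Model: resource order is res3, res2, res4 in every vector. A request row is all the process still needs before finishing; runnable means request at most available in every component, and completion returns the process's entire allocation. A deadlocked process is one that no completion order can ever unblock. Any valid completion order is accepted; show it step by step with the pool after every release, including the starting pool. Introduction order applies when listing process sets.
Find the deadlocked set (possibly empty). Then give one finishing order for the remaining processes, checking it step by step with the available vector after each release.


The deadlocked set is W9 and W5.
Key observation: the wall is res3: completing W7, W2 brings the pool only to (8, 3, 5), and all the rest need more.
A valid finishing order for the others: W7, W2. Walking it through:
  pool = (3, 1, 1)
  W7: need (3, 0, 1) fits (3, 1, 1); releases (2, 1, 2), pool now (5, 2, 3)
  W2: need (4, 0, 3) fits (5, 2, 3); releases (3, 1, 2), pool now (8, 3, 5)
The blocked processes can never fit:
  W9 still needs (9, 2, 3) but only (8, 3, 5) is free — short on res3
  W5 still needs (9, 1, 1) but only (8, 3, 5) is free — short on res3


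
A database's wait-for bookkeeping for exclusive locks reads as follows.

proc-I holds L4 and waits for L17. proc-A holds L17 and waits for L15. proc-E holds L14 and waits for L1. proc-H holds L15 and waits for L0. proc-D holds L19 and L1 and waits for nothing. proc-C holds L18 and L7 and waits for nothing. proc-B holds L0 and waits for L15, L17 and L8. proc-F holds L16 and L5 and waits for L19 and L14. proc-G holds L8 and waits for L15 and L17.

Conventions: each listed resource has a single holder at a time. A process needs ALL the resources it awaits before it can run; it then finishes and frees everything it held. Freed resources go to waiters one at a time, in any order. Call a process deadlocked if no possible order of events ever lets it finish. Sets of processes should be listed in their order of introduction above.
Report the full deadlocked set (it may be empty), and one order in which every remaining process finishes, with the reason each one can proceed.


Deadlocked set: proc-I, proc-A, proc-H, proc-B and proc-G.
Key observation: the wait chain closes on itself along proc-A -> proc-H -> proc-B -> proc-A; proc-G is caught in further circular waits and proc-I waits into the deadlock from upstream.
One completion order for the rest: proc-D, proc-C, proc-E, proc-F.
Check, step by step:
  proc-D waits on nothing -> runs at once and releases L19 and L1
  proc-C waits on nothing -> runs at once and releases L18 and L7
  proc-E waits on L1 — all released -> runs and releases L14
  proc-F waits on L19 and L14 — all released -> runs and releases L16 and L5


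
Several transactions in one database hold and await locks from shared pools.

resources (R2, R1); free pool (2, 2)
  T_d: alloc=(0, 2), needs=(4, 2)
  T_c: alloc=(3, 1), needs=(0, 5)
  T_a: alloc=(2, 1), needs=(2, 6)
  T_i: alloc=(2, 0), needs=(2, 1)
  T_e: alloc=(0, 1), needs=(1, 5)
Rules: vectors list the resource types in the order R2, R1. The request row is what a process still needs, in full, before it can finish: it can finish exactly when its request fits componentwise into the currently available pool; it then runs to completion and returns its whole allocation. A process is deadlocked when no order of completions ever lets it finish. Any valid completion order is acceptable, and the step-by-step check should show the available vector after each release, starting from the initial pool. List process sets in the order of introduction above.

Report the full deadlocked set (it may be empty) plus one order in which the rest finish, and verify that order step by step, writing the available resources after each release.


Deadlocked set: T_c, T_a and T_e.
Key observation: the pool after T_i, T_d is (4, 4); every surviving request exceeds it in R1, so progress ends there.
One completion order for the rest: T_i, T_d. Verifying each step:
  pool = (2, 2)
  T_i: need (2, 1) fits (2, 2); releases (2, 0), pool now (4, 2)
  T_d: need (4, 2) fits (4, 2); releases (0, 2), pool now (4, 4)
The blocked processes can never fit:
  T_c still needs (0, 5) but only (4, 4) is free — short on R1
  T_a still needs (2, 6) but only (4, 4) is free — short on R1
  T_e still needs (1, 5) but only (4, 4) is free — short on R1


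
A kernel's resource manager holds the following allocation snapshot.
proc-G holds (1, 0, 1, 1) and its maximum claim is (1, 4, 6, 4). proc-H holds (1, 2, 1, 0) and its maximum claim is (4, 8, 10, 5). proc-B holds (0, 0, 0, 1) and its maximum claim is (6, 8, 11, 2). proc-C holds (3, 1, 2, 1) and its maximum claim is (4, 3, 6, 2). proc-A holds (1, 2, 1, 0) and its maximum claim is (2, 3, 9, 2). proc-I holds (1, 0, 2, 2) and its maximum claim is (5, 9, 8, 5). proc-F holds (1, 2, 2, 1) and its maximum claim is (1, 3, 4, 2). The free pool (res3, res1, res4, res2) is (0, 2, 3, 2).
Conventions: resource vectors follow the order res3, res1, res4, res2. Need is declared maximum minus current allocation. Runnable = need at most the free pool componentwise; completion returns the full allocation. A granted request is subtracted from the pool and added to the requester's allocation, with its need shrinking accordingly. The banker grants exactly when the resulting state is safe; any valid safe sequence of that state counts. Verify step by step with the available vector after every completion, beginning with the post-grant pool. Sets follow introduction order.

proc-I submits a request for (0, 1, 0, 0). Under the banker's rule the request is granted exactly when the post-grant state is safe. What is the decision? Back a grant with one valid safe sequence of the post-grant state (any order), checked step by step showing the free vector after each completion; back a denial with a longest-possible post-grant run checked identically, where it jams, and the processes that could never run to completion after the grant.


GRANT: granting preserves safety; a valid post-grant sequence is proc-F, proc-C, proc-G, proc-A, proc-H, proc-I, proc-B.
Key observation: with (0, 1, 3, 2) left after the transfer, proc-F can run at once — the state stays safe.
Check on the post-grant state, step by step:
  pool = (0, 1, 3, 2)
  proc-F needs (0, 1, 2, 1) <= (0, 1, 3, 2) -> finishes; pool += (1, 2, 2, 1) = (1, 3, 5, 3)
  proc-C needs (1, 2, 4, 1) <= (1, 3, 5, 3) -> finishes; pool += (3, 1, 2, 1) = (4, 4, 7, 4)
  proc-G needs (0, 4, 5, 3) <= (4, 4, 7, 4) -> finishes; pool += (1, 0, 1, 1) = (5, 4, 8, 5)
  proc-A needs (1, 1, 8, 2) <= (5, 4, 8, 5) -> finishes; pool += (1, 2, 1, 0) = (6, 6, 9, 5)
  proc-H needs (3, 6, 9, 5) <= (6, 6, 9, 5) -> finishes; pool += (1, 2, 1, 0) = (7, 8, 10, 5)
  proc-I needs (4, 8, 6, 3) <= (7, 8, 10, 5) -> finishes; pool += (1, 1, 2, 2) = (8, 9, 12, 7)
  proc-B needs (6, 8, 11, 1) <= (8, 9, 12, 7) -> finishes; pool += (0, 0, 0, 1) = (8, 9, 12, 8)


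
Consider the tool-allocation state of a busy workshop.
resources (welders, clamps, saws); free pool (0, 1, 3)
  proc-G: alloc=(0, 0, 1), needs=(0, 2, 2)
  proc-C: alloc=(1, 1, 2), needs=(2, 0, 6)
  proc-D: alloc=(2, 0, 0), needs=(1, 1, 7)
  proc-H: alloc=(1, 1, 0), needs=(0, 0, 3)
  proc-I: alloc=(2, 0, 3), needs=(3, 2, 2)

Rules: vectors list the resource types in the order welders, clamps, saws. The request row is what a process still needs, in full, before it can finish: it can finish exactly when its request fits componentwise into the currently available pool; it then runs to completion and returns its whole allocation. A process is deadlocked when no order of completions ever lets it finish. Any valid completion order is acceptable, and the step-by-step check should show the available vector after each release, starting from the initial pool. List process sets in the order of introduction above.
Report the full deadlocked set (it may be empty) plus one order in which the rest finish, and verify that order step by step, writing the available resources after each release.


Deadlocked: proc-C, proc-D and proc-I.
Key observation: after proc-H, proc-G the pool peaks at (1, 2, 4), and each blocked process is short somewhere: proc-C on welders, saws; proc-D on saws; proc-I on welders.
A valid finishing order for the others: proc-H, proc-G. Check, step by step:
  pool = (0, 1, 3)
  proc-H: need (0, 0, 3) fits (0, 1, 3); releases (1, 1, 0), pool now (1, 2, 3)
  proc-G: need (0, 2, 2) fits (1, 2, 3); releases (0, 0, 1), pool now (1, 2, 4)
None of the blocked processes ever fits:
  proc-C still needs (2, 0, 6) but only (1, 2, 4) is free — short on welders and saws
  proc-D still needs (1, 1, 7) but only (1, 2, 4) is free — short on saws
  proc-I still needs (3, 2, 2) but only (1, 2, 4) is free — short on welders


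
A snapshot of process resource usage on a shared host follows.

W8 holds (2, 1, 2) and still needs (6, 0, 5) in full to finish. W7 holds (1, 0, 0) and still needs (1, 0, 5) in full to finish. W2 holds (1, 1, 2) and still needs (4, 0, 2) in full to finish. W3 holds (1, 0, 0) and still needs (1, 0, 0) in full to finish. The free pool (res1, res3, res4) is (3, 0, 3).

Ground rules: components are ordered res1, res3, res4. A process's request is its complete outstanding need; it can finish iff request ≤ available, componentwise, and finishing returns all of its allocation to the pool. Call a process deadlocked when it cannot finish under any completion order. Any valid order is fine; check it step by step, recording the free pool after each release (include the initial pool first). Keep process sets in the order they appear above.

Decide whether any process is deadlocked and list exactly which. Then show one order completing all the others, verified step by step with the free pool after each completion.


No process is deadlocked.
Key observation: the pool covers W3 at once, and every later process fits after earlier releases.
A valid finishing order for the others: W3, W2, W7, W8. Step-by-step check:
  pool = (3, 0, 3)
  run W3 (needs (1, 0, 0), free (3, 0, 3)); after release of (1, 0, 0) the pool is (4, 0, 3)
  run W2 (needs (4, 0, 2), free (4, 0, 3)); after release of (1, 1, 2) the pool is (5, 1, 5)
  run W7 (needs (1, 0, 5), free (5, 1, 5)); after release of (1, 0, 0) the pool is (6, 1, 5)
  run W8 (needs (6, 0, 5), free (6, 1, 5)); after release of (2, 1, 2) the pool is (8, 2, 7)


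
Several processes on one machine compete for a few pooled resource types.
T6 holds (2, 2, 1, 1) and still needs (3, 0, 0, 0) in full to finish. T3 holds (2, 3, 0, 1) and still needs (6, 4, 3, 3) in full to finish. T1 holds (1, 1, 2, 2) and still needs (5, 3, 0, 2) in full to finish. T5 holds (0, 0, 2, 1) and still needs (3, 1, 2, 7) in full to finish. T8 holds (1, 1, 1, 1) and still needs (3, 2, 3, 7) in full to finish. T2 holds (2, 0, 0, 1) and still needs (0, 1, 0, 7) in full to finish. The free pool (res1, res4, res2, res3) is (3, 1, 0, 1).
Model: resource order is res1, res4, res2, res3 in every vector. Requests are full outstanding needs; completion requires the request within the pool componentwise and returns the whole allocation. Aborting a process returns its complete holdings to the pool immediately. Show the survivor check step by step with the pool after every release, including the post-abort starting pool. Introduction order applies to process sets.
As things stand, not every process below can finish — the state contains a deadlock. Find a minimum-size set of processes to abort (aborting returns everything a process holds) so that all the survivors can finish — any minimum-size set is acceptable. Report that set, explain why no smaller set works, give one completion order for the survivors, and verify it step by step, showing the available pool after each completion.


Abort T5 and T8.
Key observation: no ordering could ever have run T2 before the abort of T5 and T8; with (1, 1, 3, 2) back in the pool it fits at step 4.
No one abort is enough; case by case: T6 alone leaves T5 blocked (short on res3); T3 alone leaves T5 blocked (short on res3); T1 alone leaves T5 blocked (short on res3); T5 alone leaves T8 blocked (short on res3); T8 alone leaves T5 blocked (short on res3); T2 alone leaves T5 blocked (short on res3).
Survivors finish in the order: T6, T1, T3, T2. Walking it through (pool after the aborts first):
  pool = (4, 2, 3, 3)
  run T6 (needs (3, 0, 0, 0), free (4, 2, 3, 3)); after release of (2, 2, 1, 1) the pool is (6, 4, 4, 4)
  run T1 (needs (5, 3, 0, 2), free (6, 4, 4, 4)); after release of (1, 1, 2, 2) the pool is (7, 5, 6, 6)
  run T3 (needs (6, 4, 3, 3), free (7, 5, 6, 6)); after release of (2, 3, 0, 1) the pool is (9, 8, 6, 7)
  run T2 (needs (0, 1, 0, 7), free (9, 8, 6, 7)); after release of (2, 0, 0, 1) the pool is (11, 8, 6, 8)


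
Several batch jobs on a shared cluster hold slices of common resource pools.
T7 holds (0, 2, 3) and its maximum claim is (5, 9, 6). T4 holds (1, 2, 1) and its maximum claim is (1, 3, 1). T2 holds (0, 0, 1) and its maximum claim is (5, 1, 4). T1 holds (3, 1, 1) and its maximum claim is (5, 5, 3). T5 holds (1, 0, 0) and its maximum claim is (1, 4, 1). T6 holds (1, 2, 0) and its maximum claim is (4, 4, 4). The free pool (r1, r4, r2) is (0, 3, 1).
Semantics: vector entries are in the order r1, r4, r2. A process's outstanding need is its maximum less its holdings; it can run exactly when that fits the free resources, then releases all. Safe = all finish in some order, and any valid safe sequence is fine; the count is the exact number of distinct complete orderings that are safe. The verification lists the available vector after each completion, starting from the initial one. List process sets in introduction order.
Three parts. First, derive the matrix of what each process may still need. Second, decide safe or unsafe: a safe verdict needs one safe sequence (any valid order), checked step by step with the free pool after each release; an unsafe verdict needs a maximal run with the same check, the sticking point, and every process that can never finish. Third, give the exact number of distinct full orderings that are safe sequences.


(1) Remaining need (order r1, r4, r2):
  T7: (5, 7, 3)
  T4: (0, 1, 0)
  T2: (5, 1, 3)
  T1: (2, 4, 2)
  T5: (0, 4, 1)
  T6: (3, 2, 4)
(2) SAFE — a valid safe sequence is T4, T5, T1, T2, T6, T7.
Key observation: at T1 the run first touches a limit — (2, 4, 2) against (2, 5, 2), exact on a resource it actually requests.
Walking it through:
  pool = (0, 3, 1)
  run T4 (needs (0, 1, 0), free (0, 3, 1)); after release of (1, 2, 1) the pool is (1, 5, 2)
  run T5 (needs (0, 4, 1), free (1, 5, 2)); after release of (1, 0, 0) the pool is (2, 5, 2)
  run T1 (needs (2, 4, 2), free (2, 5, 2)); after release of (3, 1, 1) the pool is (5, 6, 3)
  run T2 (needs (5, 1, 3), free (5, 6, 3)); after release of (0, 0, 1) the pool is (5, 6, 4)
  run T6 (needs (3, 2, 4), free (5, 6, 4)); after release of (1, 2, 0) the pool is (6, 8, 4)
  run T7 (needs (5, 7, 3), free (6, 8, 4)); after release of (0, 2, 3) the pool is (6, 10, 7)
(3) Precisely 1 of the possible complete orderings is a safe sequence.


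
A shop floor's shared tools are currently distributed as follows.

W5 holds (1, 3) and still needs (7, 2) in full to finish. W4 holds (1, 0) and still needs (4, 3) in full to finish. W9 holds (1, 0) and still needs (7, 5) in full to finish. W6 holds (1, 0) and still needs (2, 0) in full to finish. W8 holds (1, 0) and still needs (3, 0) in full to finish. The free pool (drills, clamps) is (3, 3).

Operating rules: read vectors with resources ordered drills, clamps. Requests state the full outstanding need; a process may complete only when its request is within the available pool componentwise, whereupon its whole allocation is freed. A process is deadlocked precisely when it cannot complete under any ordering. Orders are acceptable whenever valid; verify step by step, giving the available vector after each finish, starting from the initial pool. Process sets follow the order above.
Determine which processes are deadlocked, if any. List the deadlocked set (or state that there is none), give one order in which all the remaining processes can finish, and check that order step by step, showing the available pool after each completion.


The deadlocked set is W5 and W9.
Key observation: the pool after W6, W4, W8 is (6, 3); every surviving request exceeds it in drills, so progress ends there.
The rest can finish in the order W6, W4, W8. Check, step by step:
  pool = (3, 3)
  W6: need (2, 0) fits (3, 3); releases (1, 0), pool now (4, 3)
  W4: need (4, 3) fits (4, 3); releases (1, 0), pool now (5, 3)
  W8: need (3, 0) fits (5, 3); releases (1, 0), pool now (6, 3)
The stuck group stays short no matter what:
  blocked: W5 wants (7, 2), pool (6, 3) — not enough drills
  blocked: W9 wants (7, 5), pool (6, 3) — not enough drills and clamps


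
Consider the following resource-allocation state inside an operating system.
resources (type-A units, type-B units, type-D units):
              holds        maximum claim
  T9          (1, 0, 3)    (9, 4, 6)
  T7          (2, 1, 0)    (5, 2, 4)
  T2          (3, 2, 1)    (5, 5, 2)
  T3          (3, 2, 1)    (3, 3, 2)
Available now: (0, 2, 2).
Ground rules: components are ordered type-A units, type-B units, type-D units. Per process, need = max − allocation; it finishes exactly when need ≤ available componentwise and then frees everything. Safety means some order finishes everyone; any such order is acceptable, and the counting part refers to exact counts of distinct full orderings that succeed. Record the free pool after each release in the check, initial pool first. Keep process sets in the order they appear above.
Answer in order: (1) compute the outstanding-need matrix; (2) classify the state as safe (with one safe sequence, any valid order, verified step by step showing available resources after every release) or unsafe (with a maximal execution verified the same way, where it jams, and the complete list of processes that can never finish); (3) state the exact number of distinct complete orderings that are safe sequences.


(1) Remaining need (order type-A units, type-B units, type-D units):
  T9: (8, 4, 3)
  T7: (3, 1, 4)
  T2: (2, 3, 1)
  T3: (0, 1, 1)
(2) SAFE — a valid safe sequence is T3, T2, T7, T9.
Key observation: T7 marks the first exact bind of the order: its need (3, 1, 4) fits the free (6, 6, 4) with zero slack on a requested resource.
Step-by-step check:
  pool = (0, 2, 2)
  T3: need (0, 1, 1) fits (0, 2, 2); releases (3, 2, 1), pool now (3, 4, 3)
  T2: need (2, 3, 1) fits (3, 4, 3); releases (3, 2, 1), pool now (6, 6, 4)
  T7: need (3, 1, 4) fits (6, 6, 4); releases (2, 1, 0), pool now (8, 7, 4)
  T9: need (8, 4, 3) fits (8, 7, 4); releases (1, 0, 3), pool now (9, 7, 7)
(3) Exactly 1 of the possible complete orderings is a safe sequence.


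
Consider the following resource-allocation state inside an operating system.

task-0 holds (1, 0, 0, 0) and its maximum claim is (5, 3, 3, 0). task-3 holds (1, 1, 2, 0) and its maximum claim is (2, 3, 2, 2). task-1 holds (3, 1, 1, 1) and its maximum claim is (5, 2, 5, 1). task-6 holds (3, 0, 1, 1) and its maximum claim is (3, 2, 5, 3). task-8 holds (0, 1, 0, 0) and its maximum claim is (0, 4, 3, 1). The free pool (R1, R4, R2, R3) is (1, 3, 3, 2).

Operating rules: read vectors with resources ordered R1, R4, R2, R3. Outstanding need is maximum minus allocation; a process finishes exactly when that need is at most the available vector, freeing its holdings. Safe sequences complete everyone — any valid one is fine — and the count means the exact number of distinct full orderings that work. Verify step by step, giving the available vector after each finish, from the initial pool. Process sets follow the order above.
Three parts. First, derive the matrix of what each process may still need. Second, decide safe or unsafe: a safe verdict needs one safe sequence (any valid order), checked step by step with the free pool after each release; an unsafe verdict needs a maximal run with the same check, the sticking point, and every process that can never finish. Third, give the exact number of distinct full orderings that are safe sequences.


(1) Need matrix, components ordered R1, R4, R2, R3:
  task-0: (4, 3, 3, 0)
  task-3: (1, 2, 0, 2)
  task-1: (2, 1, 4, 0)
  task-6: (0, 2, 4, 2)
  task-8: (0, 3, 3, 1)
(2) The state is SAFE; one workable sequence: task-8, task-3, task-6, task-0, task-1.
Key observation: the first exact fit in this order is task-8 — it needs (0, 3, 3, 1) with (1, 3, 3, 2) free, meeting a requested resource to the last unit.
Step-by-step check:
  pool = (1, 3, 3, 2)
  task-8: need (0, 3, 3, 1) fits (1, 3, 3, 2); releases (0, 1, 0, 0), pool now (1, 4, 3, 2)
  task-3: need (1, 2, 0, 2) fits (1, 4, 3, 2); releases (1, 1, 2, 0), pool now (2, 5, 5, 2)
  task-6: need (0, 2, 4, 2) fits (2, 5, 5, 2); releases (3, 0, 1, 1), pool now (5, 5, 6, 3)
  task-0: need (4, 3, 3, 0) fits (5, 5, 6, 3); releases (1, 0, 0, 0), pool now (6, 5, 6, 3)
  task-1: need (2, 1, 4, 0) fits (6, 5, 6, 3); releases (3, 1, 1, 1), pool now (9, 6, 7, 4)
(3) The exact count: 20 of the possible complete orderings are safe sequences.


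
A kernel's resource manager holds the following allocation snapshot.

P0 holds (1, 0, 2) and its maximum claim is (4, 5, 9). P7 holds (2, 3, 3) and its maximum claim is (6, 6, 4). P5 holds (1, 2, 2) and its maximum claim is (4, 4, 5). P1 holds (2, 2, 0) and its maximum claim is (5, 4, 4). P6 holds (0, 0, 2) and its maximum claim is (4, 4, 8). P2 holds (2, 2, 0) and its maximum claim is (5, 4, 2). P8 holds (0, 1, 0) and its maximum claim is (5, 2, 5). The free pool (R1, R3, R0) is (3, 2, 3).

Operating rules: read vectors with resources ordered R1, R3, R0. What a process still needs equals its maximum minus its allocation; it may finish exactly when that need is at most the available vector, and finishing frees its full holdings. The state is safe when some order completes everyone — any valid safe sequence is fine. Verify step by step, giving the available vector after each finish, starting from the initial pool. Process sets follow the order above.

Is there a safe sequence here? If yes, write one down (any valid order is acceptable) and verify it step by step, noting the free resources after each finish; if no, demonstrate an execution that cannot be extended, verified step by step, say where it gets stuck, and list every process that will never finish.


The state is SAFE; one workable sequence: P2, P7, P1, P5, P6, P0, P8.
Key observation: at P2 the run first touches a limit — (3, 2, 2) against (3, 2, 3), exact on a resource it actually requests.
Step-by-step check:
  pool = (3, 2, 3)
  P2: need (3, 2, 2) fits (3, 2, 3); releases (2, 2, 0), pool now (5, 4, 3)
  P7: need (4, 3, 1) fits (5, 4, 3); releases (2, 3, 3), pool now (7, 7, 6)
  P1: need (3, 2, 4) fits (7, 7, 6); releases (2, 2, 0), pool now (9, 9, 6)
  P5: need (3, 2, 3) fits (9, 9, 6); releases (1, 2, 2), pool now (10, 11, 8)
  P6: need (4, 4, 6) fits (10, 11, 8); releases (0, 0, 2), pool now (10, 11, 10)
  P0: need (3, 5, 7) fits (10, 11, 10); releases (1, 0, 2), pool now (11, 11, 12)
  P8: need (5, 1, 5) fits (11, 11, 12); releases (0, 1, 0), pool now (11, 12, 12)


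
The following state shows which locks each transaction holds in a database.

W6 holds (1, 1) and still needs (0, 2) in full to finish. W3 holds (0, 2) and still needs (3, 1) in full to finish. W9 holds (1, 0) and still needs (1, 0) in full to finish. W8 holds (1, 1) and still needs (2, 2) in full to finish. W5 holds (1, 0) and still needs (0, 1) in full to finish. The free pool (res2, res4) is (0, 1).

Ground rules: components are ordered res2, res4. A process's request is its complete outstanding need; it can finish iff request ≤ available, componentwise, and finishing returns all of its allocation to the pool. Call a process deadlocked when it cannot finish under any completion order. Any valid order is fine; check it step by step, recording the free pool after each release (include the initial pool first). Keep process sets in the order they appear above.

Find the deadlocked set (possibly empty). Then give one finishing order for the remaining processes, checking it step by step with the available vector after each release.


Deadlocked set: W6, W3 and W8.
Key observation: after W5, W9 the pool peaks at (2, 1), and each blocked process is short somewhere: W6 on res4; W3 on res2; W8 on res4.
The rest can finish in the order W5, W9. Walking it through:
  pool = (0, 1)
  run W5 (needs (0, 1), free (0, 1)); after release of (1, 0) the pool is (1, 1)
  run W9 (needs (1, 0), free (1, 1)); after release of (1, 0) the pool is (2, 1)
None of the blocked processes ever fits:
  W6 cannot run: need (0, 2) vs free (2, 1) (insufficient res4)
  W3 cannot run: need (3, 1) vs free (2, 1) (insufficient res2)
  W8 cannot run: need (2, 2) vs free (2, 1) (insufficient res4)


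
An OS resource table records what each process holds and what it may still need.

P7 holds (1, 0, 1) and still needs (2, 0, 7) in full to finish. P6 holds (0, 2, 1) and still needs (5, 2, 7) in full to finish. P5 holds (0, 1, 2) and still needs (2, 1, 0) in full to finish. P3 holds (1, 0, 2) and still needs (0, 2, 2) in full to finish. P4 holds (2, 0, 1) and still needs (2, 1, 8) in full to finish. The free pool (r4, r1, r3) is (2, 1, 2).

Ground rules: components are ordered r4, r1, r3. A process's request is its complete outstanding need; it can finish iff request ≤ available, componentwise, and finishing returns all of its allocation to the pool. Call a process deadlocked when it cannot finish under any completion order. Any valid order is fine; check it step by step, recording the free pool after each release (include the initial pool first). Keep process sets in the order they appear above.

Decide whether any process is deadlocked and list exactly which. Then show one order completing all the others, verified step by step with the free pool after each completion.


The deadlocked set is P7, P6 and P4.
Key observation: even finishing P5, P3 leaves just (3, 2, 6) free — too little r3 for any of the remaining processes.
The rest can finish in the order P5, P3. Verifying each step:
  pool = (2, 1, 2)
  run P5 (needs (2, 1, 0), free (2, 1, 2)); after release of (0, 1, 2) the pool is (2, 2, 4)
  run P3 (needs (0, 2, 2), free (2, 2, 4)); after release of (1, 0, 2) the pool is (3, 2, 6)
None of the blocked processes ever fits:
  blocked: P7 wants (2, 0, 7), pool (3, 2, 6) — not enough r3
  blocked: P6 wants (5, 2, 7), pool (3, 2, 6) — not enough r4 and r3
  blocked: P4 wants (2, 1, 8), pool (3, 2, 6) — not enough r3


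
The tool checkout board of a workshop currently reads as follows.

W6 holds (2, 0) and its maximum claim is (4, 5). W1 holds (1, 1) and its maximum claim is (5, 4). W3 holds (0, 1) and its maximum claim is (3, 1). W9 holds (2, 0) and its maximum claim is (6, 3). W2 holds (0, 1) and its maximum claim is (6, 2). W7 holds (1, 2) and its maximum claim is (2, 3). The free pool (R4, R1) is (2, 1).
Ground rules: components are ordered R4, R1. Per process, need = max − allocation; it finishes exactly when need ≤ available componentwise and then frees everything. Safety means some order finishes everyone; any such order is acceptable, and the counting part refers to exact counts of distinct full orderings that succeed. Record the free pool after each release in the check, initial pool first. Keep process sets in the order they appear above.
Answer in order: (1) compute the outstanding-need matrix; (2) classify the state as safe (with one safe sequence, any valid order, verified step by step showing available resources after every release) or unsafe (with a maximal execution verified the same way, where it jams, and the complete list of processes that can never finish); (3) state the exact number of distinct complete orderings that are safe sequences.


(1) Need matrix, components ordered R4, R1:
  W6: (2, 5)
  W1: (4, 3)
  W3: (3, 0)
  W9: (4, 3)
  W2: (6, 1)
  W7: (1, 1)
(2) UNSAFE.
Key observation: after W7, W3 the pool peaks at (3, 4), and each blocked process is short somewhere: W6 on R1; W1 on R4; W9 on R4; W2 on R4.
The run W7, W3 cannot be extended any further. Verifying each step:
  pool = (2, 1)
  run W7 (needs (1, 1), free (2, 1)); after release of (1, 2) the pool is (3, 3)
  run W3 (needs (3, 0), free (3, 3)); after release of (0, 1) the pool is (3, 4)
  blocked: W6 wants (2, 5), pool (3, 4) — not enough R1
  blocked: W1 wants (4, 3), pool (3, 4) — not enough R4
  blocked: W9 wants (4, 3), pool (3, 4) — not enough R4
  blocked: W2 wants (6, 1), pool (3, 4) — not enough R4
Never able to finish: W6, W1, W9 and W2.
(3) Exactly 0 of the possible complete orderings are safe sequences.


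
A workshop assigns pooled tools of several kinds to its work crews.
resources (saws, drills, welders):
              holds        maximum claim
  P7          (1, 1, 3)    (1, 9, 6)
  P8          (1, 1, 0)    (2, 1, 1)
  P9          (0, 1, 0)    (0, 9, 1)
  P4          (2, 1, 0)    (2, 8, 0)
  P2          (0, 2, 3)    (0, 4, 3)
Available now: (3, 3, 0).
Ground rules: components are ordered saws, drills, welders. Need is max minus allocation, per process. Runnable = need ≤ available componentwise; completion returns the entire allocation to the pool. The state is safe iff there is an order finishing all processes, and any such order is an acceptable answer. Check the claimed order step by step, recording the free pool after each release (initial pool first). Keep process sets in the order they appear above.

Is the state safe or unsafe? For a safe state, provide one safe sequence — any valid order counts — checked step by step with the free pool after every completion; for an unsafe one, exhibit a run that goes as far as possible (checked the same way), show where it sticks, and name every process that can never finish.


UNSAFE.
Key observation: once P2, P8 finish, the pool peaks at (4, 6, 3) — and every remaining process still needs more drills than that.
A maximal execution: P2, P8 — then nothing else fits. Walking it through:
  pool = (3, 3, 0)
  P2: need (0, 2, 0) fits (3, 3, 0); releases (0, 2, 3), pool now (3, 5, 3)
  P8: need (1, 0, 1) fits (3, 5, 3); releases (1, 1, 0), pool now (4, 6, 3)
  P7 cannot run: need (0, 8, 3) vs free (4, 6, 3) (insufficient drills)
  P9 cannot run: need (0, 8, 1) vs free (4, 6, 3) (insufficient drills)
  P4 cannot run: need (0, 7, 0) vs free (4, 6, 3) (insufficient drills)
Processes that can never finish: P7, P9 and P4.
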